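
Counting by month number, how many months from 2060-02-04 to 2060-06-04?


From February 2060 to June 2060
0 years * 12 = 0 months, plus 4 months = 4

4 months


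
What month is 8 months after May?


May is month 5
5 + 8 = 13; wrap: 13 - 12 = 1

January


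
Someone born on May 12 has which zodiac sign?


Date: May 12
Conventional tropical zodiac dates: Taurus from April 20 onward; Gemini starts May 21
May 12 falls within the Taurus range

Taurus


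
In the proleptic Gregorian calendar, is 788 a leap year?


Gregorian leap year rule: divisible by 4, but not by 100, unless also by 400.
788 is divisible by 4 but not 100 -> leap year

Yes


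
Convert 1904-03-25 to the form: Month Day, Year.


ISO 1904-03-25 parses as year=1904, month=03, day=25
Month 3 -> March

March 25, 1904


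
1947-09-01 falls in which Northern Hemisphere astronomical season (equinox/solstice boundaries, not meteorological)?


Date: September 1
Astronomical Summer (approx.; exact equinox/solstice day varies by year): June 21 to September 21
September 1 falls within the Summer window

Summer


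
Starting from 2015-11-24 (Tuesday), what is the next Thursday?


Current: Tuesday
Target: Thursday
Days ahead: 2

Next Thursday: 2015-11-26


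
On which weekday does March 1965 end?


March 1965 has 31 days
Anchor: Jan 1, 1965. With p = 1965 - 1 = 1964: (p + p//4 - p//100 + p//400) mod 7 = (1964 + 491 - 19 + 4) mod 7 = 2440 mod 7 = 4 -> Friday (Mon=0 ... Sun=6)
Days before March (Jan-Feb): 59; March 1 index = (4 + 59) mod 7 = 0 -> Monday
Last day offset: 31 - 1 = 30 days
Weekday index = (0 + 30) mod 7 = 2

Wednesday, March 31


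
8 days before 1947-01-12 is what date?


Start: 1947-01-12, subtract 8 days
12 - 8 = 4 stays within January 1947

Result: 1947-01-04


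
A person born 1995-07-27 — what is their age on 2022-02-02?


Birth: 1995-07-27
Reference: 2022-02-02
Year difference: 2022 - 1995 = 27
Birthday not yet reached in 2022, subtract 1

26 years old


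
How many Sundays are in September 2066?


September 2066 has 30 days
Anchor: Jan 1, 2066. With p = 2066 - 1 = 2065: (p + p//4 - p//100 + p//400) mod 7 = (2065 + 516 - 20 + 5) mod 7 = 2566 mod 7 = 4 -> Friday (Mon=0 ... Sun=6)
Days before September (Jan-Aug): 243; September 1 index = (4 + 243) mod 7 = 2 -> Wednesday
First Sunday is September 5
Sundays: 5, 12, 19, 26

4 Sundays


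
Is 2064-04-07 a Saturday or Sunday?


Anchor: Jan 1, 2064. With p = 2064 - 1 = 2063: (p + p//4 - p//100 + p//400) mod 7 = (2063 + 515 - 20 + 5) mod 7 = 2563 mod 7 = 1 -> Tuesday (Mon=0 ... Sun=6)
Day of year: 98; offset = 97
Weekday index = (1 + 97) mod 7 = 0 -> Monday
Weekend days: Saturday, Sunday

No


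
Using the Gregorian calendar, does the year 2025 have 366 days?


Gregorian leap year rule: divisible by 4, but not by 100, unless also by 400.
2025 is not divisible by 4 -> not a leap year

No


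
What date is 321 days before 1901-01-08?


Start: 1901-01-08, subtract 321 days
Back 8 days from January 8 reaches December 31, 1900 -> 313 left
December 1900 has 31 days -> back to November 30, 1900 -> 282 left
November 1900 has 30 days -> back to October 31, 1900 -> 252 left
October 1900 has 31 days -> back to September 30, 1900 -> 221 left
September 1900 has 30 days -> back to August 31, 1900 -> 191 left
August 1900 has 31 days -> back to July 31, 1900 -> 160 left
July 1900 has 31 days -> back to June 30, 1900 -> 129 left
June 1900 has 30 days -> back to May 31, 1900 -> 99 left
May 1900 has 31 days -> back to April 30, 1900 -> 68 left
April 1900 has 30 days -> back to March 31, 1900 -> 38 left
March 1900 has 31 days -> back to February 28, 1900 -> 7 left
February 1900: 28 - 7 = 21 -> lands on February 21

Result: 1900-02-21


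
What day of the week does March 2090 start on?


Target: March 1, 2090
Anchor: Jan 1, 2090. With p = 2090 - 1 = 2089: (p + p//4 - p//100 + p//400) mod 7 = (2089 + 522 - 20 + 5) mod 7 = 2596 mod 7 = 6 -> Sunday (Mon=0 ... Sun=6)
Days before March (Jan-Feb): 59 days
Weekday index = (6 + 59) mod 7 = 2

Wednesday


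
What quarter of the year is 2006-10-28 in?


Month: October (month 10)
Q1: Jan-Mar, Q2: Apr-Jun, Q3: Jul-Sep, Q4: Oct-Dec

Q4


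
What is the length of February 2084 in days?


February 2084 (leap year: yes)

29 days


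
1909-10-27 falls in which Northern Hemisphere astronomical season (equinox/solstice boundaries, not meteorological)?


Date: October 27
Astronomical Autumn (approx.; exact equinox/solstice day varies by year): September 22 to December 20
October 27 falls within the Autumn window

Autumn


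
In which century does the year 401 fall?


Century = (year - 1) // 100 + 1
= (401 - 1) // 100 + 1
= 400 // 100 + 1
= 4 + 1

5th century


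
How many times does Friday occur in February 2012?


February 2012 has 29 days
Anchor: Jan 1, 2012. With p = 2012 - 1 = 2011: (p + p//4 - p//100 + p//400) mod 7 = (2011 + 502 - 20 + 5) mod 7 = 2498 mod 7 = 6 -> Sunday (Mon=0 ... Sun=6)
Days before February (Jan): 31; February 1 index = (6 + 31) mod 7 = 2 -> Wednesday
First Friday is February 3
Fridays: 3, 10, 17, 24

4 Fridays


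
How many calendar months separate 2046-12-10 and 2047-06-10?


From December 2046 to June 2047
1 year * 12 = 12 months, minus 6 months = 6

6 months


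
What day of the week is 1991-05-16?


Date: May 16, 1991
Anchor: Jan 1, 1991. With p = 1991 - 1 = 1990: (p + p//4 - p//100 + p//400) mod 7 = (1990 + 497 - 19 + 4) mod 7 = 2472 mod 7 = 1 -> Tuesday (Mon=0 ... Sun=6)
Days before May (Jan-Apr): 120; offset = 120 + 16 - 1 = 135
Weekday index = (1 + 135) mod 7 = 3

Day of the week: Thursday


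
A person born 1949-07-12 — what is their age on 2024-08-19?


Birth: 1949-07-12
Reference: 2024-08-19
Year difference: 2024 - 1949 = 75

75 years old


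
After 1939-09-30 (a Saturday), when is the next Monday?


Current: Saturday
Target: Monday
Days ahead: 2

Next Monday: 1939-10-02


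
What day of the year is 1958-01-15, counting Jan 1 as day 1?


Date: January 15, 1958
No months before January
Plus 15 days in January

Day of year: 15


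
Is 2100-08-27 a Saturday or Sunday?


Anchor: Jan 1, 2100. With p = 2100 - 1 = 2099: (p + p//4 - p//100 + p//400) mod 7 = (2099 + 524 - 20 + 5) mod 7 = 2608 mod 7 = 4 -> Friday (Mon=0 ... Sun=6)
Day of year: 239; offset = 238
Weekday index = (4 + 238) mod 7 = 4 -> Friday
Weekend days: Saturday, Sunday

No


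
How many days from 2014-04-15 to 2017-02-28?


From 2014-04-15 to 2017-02-28
2014-04-15: days before April = 31 + 28 + 31 = 90 (2014 is not a leap year); day of year = 90 + 15 = 105
2017-02-28: days before February = 31; day of year = 31 + 28 = 59
Rest of 2014: 365 - 105 = 260
Full years 2015 (365), 2016 (366): 731
Total = 260 + 731 + 59 = 1050

1050 days


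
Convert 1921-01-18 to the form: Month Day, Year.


ISO 1921-01-18 parses as year=1921, month=01, day=18
Month 1 -> January

January 18, 1921


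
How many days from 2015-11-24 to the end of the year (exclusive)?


Day of year: 328 of 365
Remaining = 365 - 328

37 days


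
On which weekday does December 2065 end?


December 2065 has 31 days
Anchor: Jan 1, 2065. With p = 2065 - 1 = 2064: (p + p//4 - p//100 + p//400) mod 7 = (2064 + 516 - 20 + 5) mod 7 = 2565 mod 7 = 3 -> Thursday (Mon=0 ... Sun=6)
Days before December (Jan-Nov): 334; December 1 index = (3 + 334) mod 7 = 1 -> Tuesday
Last day offset: 31 - 1 = 30 days
Weekday index = (1 + 30) mod 7 = 3

Thursday, December 31


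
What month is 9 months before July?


July is month 7
7 - 9 = -2; wrap: -2 + 12 = 10

October


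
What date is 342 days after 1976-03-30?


Start: 1976-03-30, add 342 days
March 1976 has 31 days: 31 - 30 = 1 day to March 31 -> 341 left
April 1976 has 30 days -> 311 left
May 1976 has 31 days -> 280 left
June 1976 has 30 days -> 250 left
July 1976 has 31 days -> 219 left
August 1976 has 31 days -> 188 left
September 1976 has 30 days -> 158 left
October 1976 has 31 days -> 127 left
November 1976 has 30 days -> 97 left
December 1976 has 31 days -> 66 left
January 1977 has 31 days -> 35 left
February 1977 has 28 days -> 7 left
March 1977: 7 <= 31 -> lands on March 7

Result: 1977-03-07


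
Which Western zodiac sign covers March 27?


Date: March 27
Conventional tropical zodiac dates: Aries from March 21 onward; Taurus starts April 20
March 27 falls within the Aries range

Aries


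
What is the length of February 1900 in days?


February 1900 (leap year: no)

28 days


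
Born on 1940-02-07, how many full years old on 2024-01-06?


Birth: 1940-02-07
Reference: 2024-01-06
Year difference: 2024 - 1940 = 84
Birthday not yet reached in 2024, subtract 1

83 years old


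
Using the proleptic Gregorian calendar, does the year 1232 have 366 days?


Gregorian leap year rule: divisible by 4, but not by 100, unless also by 400.
1232 is divisible by 4 but not 100 -> leap year

Yes


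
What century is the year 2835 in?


Century = (year - 1) // 100 + 1
= (2835 - 1) // 100 + 1
= 2834 // 100 + 1
= 28 + 1

29th century


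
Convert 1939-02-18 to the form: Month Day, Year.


ISO 1939-02-18 parses as year=1939, month=02, day=18
Month 2 -> February

February 18, 1939


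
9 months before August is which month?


August is month 8
8 - 9 = -1; wrap: -1 + 12 = 11

November


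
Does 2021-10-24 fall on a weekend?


Anchor: Jan 1, 2021. With p = 2021 - 1 = 2020: (p + p//4 - p//100 + p//400) mod 7 = (2020 + 505 - 20 + 5) mod 7 = 2510 mod 7 = 4 -> Friday (Mon=0 ... Sun=6)
Day of year: 297; offset = 296
Weekday index = (4 + 296) mod 7 = 6 -> Sunday
Weekend days: Saturday, Sunday

Yes


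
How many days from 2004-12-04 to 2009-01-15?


From 2004-12-04 to 2009-01-15
2004-12-04: days before December = 31 + 29 + 31 + 30 + 31 + 30 + 31 + 31 + 30 + 31 + 30 = 335 (2004 is a leap year); day of year = 335 + 4 = 339
2009-01-15: day of year = 15
Rest of 2004: 366 - 339 = 27
Full years 2005 (365), 2006 (365), 2007 (365), 2008 (366): 1461
Total = 27 + 1461 + 15 = 1503

1503 days


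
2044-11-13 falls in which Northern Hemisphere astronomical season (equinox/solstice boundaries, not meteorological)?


Date: November 13
Astronomical Autumn (approx.; exact equinox/solstice day varies by year): September 22 to December 20
November 13 falls within the Autumn window

Autumn


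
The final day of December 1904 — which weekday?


December 1904 has 31 days
Anchor: Jan 1, 1904. With p = 1904 - 1 = 1903: (p + p//4 - p//100 + p//400) mod 7 = (1903 + 475 - 19 + 4) mod 7 = 2363 mod 7 = 4 -> Friday (Mon=0 ... Sun=6)
Days before December (Jan-Nov): 335; December 1 index = (4 + 335) mod 7 = 3 -> Thursday
Last day offset: 31 - 1 = 30 days
Weekday index = (3 + 30) mod 7 = 5

Saturday, December 31


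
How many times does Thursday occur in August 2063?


August 2063 has 31 days
Anchor: Jan 1, 2063. With p = 2063 - 1 = 2062: (p + p//4 - p//100 + p//400) mod 7 = (2062 + 515 - 20 + 5) mod 7 = 2562 mod 7 = 0 -> Monday (Mon=0 ... Sun=6)
Days before August (Jan-Jul): 212; August 1 index = (0 + 212) mod 7 = 2 -> Wednesday
First Thursday is August 2
Thursdays: 2, 9, 16, 23, 30

5 Thursdays


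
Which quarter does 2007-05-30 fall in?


Month: May (month 5)
Q1: Jan-Mar, Q2: Apr-Jun, Q3: Jul-Sep, Q4: Oct-Dec

Q2


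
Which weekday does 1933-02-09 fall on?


Date: February 9, 1933
Anchor: Jan 1, 1933. With p = 1933 - 1 = 1932: (p + p//4 - p//100 + p//400) mod 7 = (1932 + 483 - 19 + 4) mod 7 = 2400 mod 7 = 6 -> Sunday (Mon=0 ... Sun=6)
Days before February (Jan): 31; offset = 31 + 9 - 1 = 39
Weekday index = (6 + 39) mod 7 = 3

Day of the week: Thursday


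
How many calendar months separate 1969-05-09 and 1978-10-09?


From May 1969 to October 1978
9 years * 12 = 108 months, plus 5 months = 113

113 months


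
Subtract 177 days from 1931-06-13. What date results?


Start: 1931-06-13, subtract 177 days
Back 13 days from June 13 reaches May 31, 1931 -> 164 left
May 1931 has 31 days -> back to April 30, 1931 -> 133 left
April 1931 has 30 days -> back to March 31, 1931 -> 103 left
March 1931 has 31 days -> back to February 28, 1931 -> 72 left
February 1931 has 28 days -> back to January 31, 1931 -> 44 left
January 1931 has 31 days -> back to December 31, 1930 -> 13 left
December 1930: 31 - 13 = 18 -> lands on December 18

Result: 1930-12-18


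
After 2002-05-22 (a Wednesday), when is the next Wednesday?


Current: Wednesday
Target: Wednesday
Days ahead: 7

Next Wednesday: 2002-05-29


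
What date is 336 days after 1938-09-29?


Start: 1938-09-29, add 336 days
September 1938 has 30 days: 30 - 29 = 1 day to September 30 -> 335 left
October 1938 has 31 days -> 304 left
November 1938 has 30 days -> 274 left
December 1938 has 31 days -> 243 left
January 1939 has 31 days -> 212 left
February 1939 has 28 days -> 184 left
March 1939 has 31 days -> 153 left
April 1939 has 30 days -> 123 left
May 1939 has 31 days -> 92 left
June 1939 has 30 days -> 62 left
July 1939 has 31 days -> 31 left
August 1939: 31 <= 31 -> lands on August 31

Result: 1939-08-31


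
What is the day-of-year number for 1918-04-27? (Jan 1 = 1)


Date: April 27, 1918
Days in months 1 through 3: 90
Plus 27 days in April

Day of year: 117


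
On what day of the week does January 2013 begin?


Target: January 1, 2013
Anchor: Jan 1, 2013. With p = 2013 - 1 = 2012: (p + p//4 - p//100 + p//400) mod 7 = (2012 + 503 - 20 + 5) mod 7 = 2500 mod 7 = 1 -> Tuesday (Mon=0 ... Sun=6)
Offset from anchor: 0 days
Weekday index = (1 + 0) mod 7 = 1

Tuesday


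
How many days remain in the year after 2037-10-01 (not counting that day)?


Day of year: 274 of 365
Remaining = 365 - 274

91 days


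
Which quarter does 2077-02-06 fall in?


Month: February (month 2)
Q1: Jan-Mar, Q2: Apr-Jun, Q3: Jul-Sep, Q4: Oct-Dec

Q1


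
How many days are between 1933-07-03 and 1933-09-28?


From 1933-07-03 to 1933-09-28
1933-07-03: days before July = 31 + 28 + 31 + 30 + 31 + 30 = 181 (1933 is not a leap year); day of year = 181 + 3 = 184
1933-09-28: days before September = 31 + 28 + 31 + 30 + 31 + 30 + 31 + 31 = 243 (1933 is not a leap year); day of year = 243 + 28 = 271
Same year: 271 - 184 = 87

87 days


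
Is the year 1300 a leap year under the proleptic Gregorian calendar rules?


Gregorian leap year rule: divisible by 4, but not by 100, unless also by 400.
1300 is divisible by 100 but not 400 -> not a leap year

No


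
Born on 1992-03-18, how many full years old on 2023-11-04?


Birth: 1992-03-18
Reference: 2023-11-04
Year difference: 2023 - 1992 = 31

31 years old


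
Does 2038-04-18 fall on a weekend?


Anchor: Jan 1, 2038. With p = 2038 - 1 = 2037: (p + p//4 - p//100 + p//400) mod 7 = (2037 + 509 - 20 + 5) mod 7 = 2531 mod 7 = 4 -> Friday (Mon=0 ... Sun=6)
Day of year: 108; offset = 107
Weekday index = (4 + 107) mod 7 = 6 -> Sunday
Weekend days: Saturday, Sunday

Yes


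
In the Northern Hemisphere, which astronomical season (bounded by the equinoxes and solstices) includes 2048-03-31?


Date: March 31
Astronomical Spring (approx.; exact equinox/solstice day varies by year): March 20 to June 20
March 31 falls within the Spring window

Spring


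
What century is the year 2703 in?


Century = (year - 1) // 100 + 1
= (2703 - 1) // 100 + 1
= 2702 // 100 + 1
= 27 + 1

28th century


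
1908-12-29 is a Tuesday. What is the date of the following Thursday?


Current: Tuesday
Target: Thursday
Days ahead: 2

Next Thursday: 1908-12-31


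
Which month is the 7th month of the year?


Month 7 of 12

July


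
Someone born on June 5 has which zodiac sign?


Date: June 5
Conventional tropical zodiac dates: Gemini from May 21 onward; Cancer starts June 21
June 5 falls within the Gemini range

Gemini


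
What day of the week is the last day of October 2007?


October 2007 has 31 days
Anchor: Jan 1, 2007. With p = 2007 - 1 = 2006: (p + p//4 - p//100 + p//400) mod 7 = (2006 + 501 - 20 + 5) mod 7 = 2492 mod 7 = 0 -> Monday (Mon=0 ... Sun=6)
Days before October (Jan-Sep): 273; October 1 index = (0 + 273) mod 7 = 0 -> Monday
Last day offset: 31 - 1 = 30 days
Weekday index = (0 + 30) mod 7 = 2

Wednesday, October 31


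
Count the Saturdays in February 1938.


February 1938 has 28 days
Anchor: Jan 1, 1938. With p = 1938 - 1 = 1937: (p + p//4 - p//100 + p//400) mod 7 = (1937 + 484 - 19 + 4) mod 7 = 2406 mod 7 = 5 -> Saturday (Mon=0 ... Sun=6)
Days before February (Jan): 31; February 1 index = (5 + 31) mod 7 = 1 -> Tuesday
First Saturday is February 5
Saturdays: 5, 12, 19, 26

4 Saturdays


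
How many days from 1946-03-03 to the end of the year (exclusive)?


Day of year: 62 of 365
Remaining = 365 - 62

303 days


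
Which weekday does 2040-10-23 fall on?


Date: October 23, 2040
Anchor: Jan 1, 2040. With p = 2040 - 1 = 2039: (p + p//4 - p//100 + p//400) mod 7 = (2039 + 509 - 20 + 5) mod 7 = 2533 mod 7 = 6 -> Sunday (Mon=0 ... Sun=6)
Days before October (Jan-Sep): 274; offset = 274 + 23 - 1 = 296
Weekday index = (6 + 296) mod 7 = 1

Day of the week: Tuesday


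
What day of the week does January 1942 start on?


Target: January 1, 1942
Anchor: Jan 1, 1942. With p = 1942 - 1 = 1941: (p + p//4 - p//100 + p//400) mod 7 = (1941 + 485 - 19 + 4) mod 7 = 2411 mod 7 = 3 -> Thursday (Mon=0 ... Sun=6)
Offset from anchor: 0 days
Weekday index = (3 + 0) mod 7 = 3

Thursday


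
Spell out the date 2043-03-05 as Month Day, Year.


ISO 2043-03-05 parses as year=2043, month=03, day=05
Month 3 -> March

March 5, 2043


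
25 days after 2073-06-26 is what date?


Start: 2073-06-26, add 25 days
June 2073 has 30 days: 30 - 26 = 4 days to June 30 -> 21 left
July 2073: 21 <= 31 -> lands on July 21

Result: 2073-07-21


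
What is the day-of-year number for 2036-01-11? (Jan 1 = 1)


Date: January 11, 2036
No months before January
Plus 11 days in January

Day of year: 11


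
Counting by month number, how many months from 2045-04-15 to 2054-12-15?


From April 2045 to December 2054
9 years * 12 = 108 months, plus 8 months = 116

116 months


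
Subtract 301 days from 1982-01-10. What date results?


Start: 1982-01-10, subtract 301 days
Back 10 days from January 10 reaches December 31, 1981 -> 291 left
December 1981 has 31 days -> back to November 30, 1981 -> 260 left
November 1981 has 30 days -> back to October 31, 1981 -> 230 left
October 1981 has 31 days -> back to September 30, 1981 -> 199 left
September 1981 has 30 days -> back to August 31, 1981 -> 169 left
August 1981 has 31 days -> back to July 31, 1981 -> 138 left
July 1981 has 31 days -> back to June 30, 1981 -> 107 left
June 1981 has 30 days -> back to May 31, 1981 -> 77 left
May 1981 has 31 days -> back to April 30, 1981 -> 46 left
April 1981 has 30 days -> back to March 31, 1981 -> 16 left
March 1981: 31 - 16 = 15 -> lands on March 15

Result: 1981-03-15


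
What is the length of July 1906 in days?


July 1906

31 days


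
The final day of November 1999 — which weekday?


November 1999 has 30 days
Anchor: Jan 1, 1999. With p = 1999 - 1 = 1998: (p + p//4 - p//100 + p//400) mod 7 = (1998 + 499 - 19 + 4) mod 7 = 2482 mod 7 = 4 -> Friday (Mon=0 ... Sun=6)
Days before November (Jan-Oct): 304; November 1 index = (4 + 304) mod 7 = 0 -> Monday
Last day offset: 30 - 1 = 29 days
Weekday index = (0 + 29) mod 7 = 1

Tuesday, November 30


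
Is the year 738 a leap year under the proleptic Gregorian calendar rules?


Gregorian leap year rule: divisible by 4, but not by 100, unless also by 400.
738 is not divisible by 4 -> not a leap year

No


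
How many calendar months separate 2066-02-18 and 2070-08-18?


From February 2066 to August 2070
4 years * 12 = 48 months, plus 6 months = 54

54 months


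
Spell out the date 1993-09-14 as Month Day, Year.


ISO 1993-09-14 parses as year=1993, month=09, day=14
Month 9 -> September

September 14, 1993


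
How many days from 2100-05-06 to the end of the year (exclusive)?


Day of year: 126 of 365
Remaining = 365 - 126

239 days


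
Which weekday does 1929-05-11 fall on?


Date: May 11, 1929
Anchor: Jan 1, 1929. With p = 1929 - 1 = 1928: (p + p//4 - p//100 + p//400) mod 7 = (1928 + 482 - 19 + 4) mod 7 = 2395 mod 7 = 1 -> Tuesday (Mon=0 ... Sun=6)
Days before May (Jan-Apr): 120; offset = 120 + 11 - 1 = 130
Weekday index = (1 + 130) mod 7 = 5

Day of the week: Saturday


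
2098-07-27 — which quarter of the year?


Month: July (month 7)
Q1: Jan-Mar, Q2: Apr-Jun, Q3: Jul-Sep, Q4: Oct-Dec

Q3


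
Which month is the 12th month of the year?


Month 12 of 12

December


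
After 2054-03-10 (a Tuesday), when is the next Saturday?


Current: Tuesday
Target: Saturday
Days ahead: 4

Next Saturday: 2054-03-14


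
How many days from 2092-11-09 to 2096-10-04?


From 2092-11-09 to 2096-10-04
2092-11-09: days before November = 31 + 29 + 31 + 30 + 31 + 30 + 31 + 31 + 30 + 31 = 305 (2092 is a leap year); day of year = 305 + 9 = 314
2096-10-04: days before October = 31 + 29 + 31 + 30 + 31 + 30 + 31 + 31 + 30 = 274 (2096 is a leap year); day of year = 274 + 4 = 278
Rest of 2092: 366 - 314 = 52
Full years 2093 (365), 2094 (365), 2095 (365): 1095
Total = 52 + 1095 + 278 = 1425

1425 days


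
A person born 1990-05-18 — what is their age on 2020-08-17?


Birth: 1990-05-18
Reference: 2020-08-17
Year difference: 2020 - 1990 = 30

30 years old


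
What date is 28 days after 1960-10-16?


Start: 1960-10-16, add 28 days
October 1960 has 31 days: 31 - 16 = 15 days to October 31 -> 13 left
November 1960: 13 <= 30 -> lands on November 13

Result: 1960-11-13


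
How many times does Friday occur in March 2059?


March 2059 has 31 days
Anchor: Jan 1, 2059. With p = 2059 - 1 = 2058: (p + p//4 - p//100 + p//400) mod 7 = (2058 + 514 - 20 + 5) mod 7 = 2557 mod 7 = 2 -> Wednesday (Mon=0 ... Sun=6)
Days before March (Jan-Feb): 59; March 1 index = (2 + 59) mod 7 = 5 -> Saturday
First Friday is March 7
Fridays: 7, 14, 21, 28

4 Fridays


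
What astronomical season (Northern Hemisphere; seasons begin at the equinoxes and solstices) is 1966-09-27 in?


Date: September 27
Astronomical Autumn (approx.; exact equinox/solstice day varies by year): September 22 to December 20
September 27 falls within the Autumn window

Autumn


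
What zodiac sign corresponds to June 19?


Date: June 19
Conventional tropical zodiac dates: Gemini from May 21 onward; Cancer starts June 21
June 19 falls within the Gemini range

Gemini


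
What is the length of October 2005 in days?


October 2005

31 days


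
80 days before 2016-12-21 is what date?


Start: 2016-12-21, subtract 80 days
Back 21 days from December 21 reaches November 30, 2016 -> 59 left
November 2016 has 30 days -> back to October 31, 2016 -> 29 left
October 2016: 31 - 29 = 2 -> lands on October 2

Result: 2016-10-02


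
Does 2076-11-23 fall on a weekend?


Anchor: Jan 1, 2076. With p = 2076 - 1 = 2075: (p + p//4 - p//100 + p//400) mod 7 = (2075 + 518 - 20 + 5) mod 7 = 2578 mod 7 = 2 -> Wednesday (Mon=0 ... Sun=6)
Day of year: 328; offset = 327
Weekday index = (2 + 327) mod 7 = 0 -> Monday
Weekend days: Saturday, Sunday

No


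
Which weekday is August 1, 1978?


Target: August 1, 1978
Anchor: Jan 1, 1978. With p = 1978 - 1 = 1977: (p + p//4 - p//100 + p//400) mod 7 = (1977 + 494 - 19 + 4) mod 7 = 2456 mod 7 = 6 -> Sunday (Mon=0 ... Sun=6)
Days before August (Jan-Jul): 212 days
Weekday index = (6 + 212) mod 7 = 1

Tuesday


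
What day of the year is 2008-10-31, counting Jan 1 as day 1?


Date: October 31, 2008
Days in months 1 through 9: 274
Plus 31 days in October

Day of year: 305


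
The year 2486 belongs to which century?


Century = (year - 1) // 100 + 1
= (2486 - 1) // 100 + 1
= 2485 // 100 + 1
= 24 + 1

25th century


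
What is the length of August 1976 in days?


August 1976

31 days


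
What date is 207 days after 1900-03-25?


Start: 1900-03-25, add 207 days
March 1900 has 31 days: 31 - 25 = 6 days to March 31 -> 201 left
April 1900 has 30 days -> 171 left
May 1900 has 31 days -> 140 left
June 1900 has 30 days -> 110 left
July 1900 has 31 days -> 79 left
August 1900 has 31 days -> 48 left
September 1900 has 30 days -> 18 left
October 1900: 18 <= 31 -> lands on October 18

Result: 1900-10-18


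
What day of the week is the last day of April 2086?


April 2086 has 30 days
Anchor: Jan 1, 2086. With p = 2086 - 1 = 2085: (p + p//4 - p//100 + p//400) mod 7 = (2085 + 521 - 20 + 5) mod 7 = 2591 mod 7 = 1 -> Tuesday (Mon=0 ... Sun=6)
Days before April (Jan-Mar): 90; April 1 index = (1 + 90) mod 7 = 0 -> Monday
Last day offset: 30 - 1 = 29 days
Weekday index = (0 + 29) mod 7 = 1

Tuesday, April 30


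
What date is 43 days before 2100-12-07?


Start: 2100-12-07, subtract 43 days
Back 7 days from December 7 reaches November 30, 2100 -> 36 left
November 2100 has 30 days -> back to October 31, 2100 -> 6 left
October 2100: 31 - 6 = 25 -> lands on October 25

Result: 2100-10-25


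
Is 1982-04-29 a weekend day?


Anchor: Jan 1, 1982. With p = 1982 - 1 = 1981: (p + p//4 - p//100 + p//400) mod 7 = (1981 + 495 - 19 + 4) mod 7 = 2461 mod 7 = 4 -> Friday (Mon=0 ... Sun=6)
Day of year: 119; offset = 118
Weekday index = (4 + 118) mod 7 = 3 -> Thursday
Weekend days: Saturday, Sunday

No


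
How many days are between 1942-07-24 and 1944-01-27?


From 1942-07-24 to 1944-01-27
1942-07-24: days before July = 31 + 28 + 31 + 30 + 31 + 30 = 181 (1942 is not a leap year); day of year = 181 + 24 = 205
1944-01-27: day of year = 27
Rest of 1942: 365 - 205 = 160
Full years 1943 (365): 365
Total = 160 + 365 + 27 = 552

552 days


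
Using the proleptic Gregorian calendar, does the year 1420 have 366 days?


Gregorian leap year rule: divisible by 4, but not by 100, unless also by 400.
1420 is divisible by 4 but not 100 -> leap year

Yes


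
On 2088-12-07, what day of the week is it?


Date: December 7, 2088
Anchor: Jan 1, 2088. With p = 2088 - 1 = 2087: (p + p//4 - p//100 + p//400) mod 7 = (2087 + 521 - 20 + 5) mod 7 = 2593 mod 7 = 3 -> Thursday (Mon=0 ... Sun=6)
Days before December (Jan-Nov): 335; offset = 335 + 7 - 1 = 341
Weekday index = (3 + 341) mod 7 = 1

Day of the week: Tuesday


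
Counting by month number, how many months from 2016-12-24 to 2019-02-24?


From December 2016 to February 2019
3 years * 12 = 36 months, minus 10 months = 26

26 months


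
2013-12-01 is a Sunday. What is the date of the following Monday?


Current: Sunday
Target: Monday
Days ahead: 1

Next Monday: 2013-12-02


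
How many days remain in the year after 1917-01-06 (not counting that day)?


Day of year: 6 of 365
Remaining = 365 - 6

359 days


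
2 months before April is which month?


April is month 4
4 - 2 = 2

February


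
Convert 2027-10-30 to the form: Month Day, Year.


ISO 2027-10-30 parses as year=2027, month=10, day=30
Month 10 -> October

October 30, 2027


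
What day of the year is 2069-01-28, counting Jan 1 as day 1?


Date: January 28, 2069
No months before January
Plus 28 days in January

Day of year: 28


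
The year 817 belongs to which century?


Century = (year - 1) // 100 + 1
= (817 - 1) // 100 + 1
= 816 // 100 + 1
= 8 + 1

9th century


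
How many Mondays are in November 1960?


November 1960 has 30 days
Anchor: Jan 1, 1960. With p = 1960 - 1 = 1959: (p + p//4 - p//100 + p//400) mod 7 = (1959 + 489 - 19 + 4) mod 7 = 2433 mod 7 = 4 -> Friday (Mon=0 ... Sun=6)
Days before November (Jan-Oct): 305; November 1 index = (4 + 305) mod 7 = 1 -> Tuesday
First Monday is November 7
Mondays: 7, 14, 21, 28

4 Mondays


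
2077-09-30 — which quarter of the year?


Month: September (month 9)
Q1: Jan-Mar, Q2: Apr-Jun, Q3: Jul-Sep, Q4: Oct-Dec

Q3


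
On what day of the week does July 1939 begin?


Target: July 1, 1939
Anchor: Jan 1, 1939. With p = 1939 - 1 = 1938: (p + p//4 - p//100 + p//400) mod 7 = (1938 + 484 - 19 + 4) mod 7 = 2407 mod 7 = 6 -> Sunday (Mon=0 ... Sun=6)
Days before July (Jan-Jun): 181 days
Weekday index = (6 + 181) mod 7 = 5

Saturday


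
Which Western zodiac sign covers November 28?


Date: November 28
Conventional tropical zodiac dates: Sagittarius from November 22 onward; Capricorn starts December 22
November 28 falls within the Sagittarius range

Sagittarius


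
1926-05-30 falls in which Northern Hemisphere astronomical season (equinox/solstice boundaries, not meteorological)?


Date: May 30
Astronomical Spring (approx.; exact equinox/solstice day varies by year): March 20 to June 20
May 30 falls within the Spring window

Spring


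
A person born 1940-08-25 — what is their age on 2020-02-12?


Birth: 1940-08-25
Reference: 2020-02-12
Year difference: 2020 - 1940 = 80
Birthday not yet reached in 2020, subtract 1

79 years old


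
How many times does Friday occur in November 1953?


November 1953 has 30 days
Anchor: Jan 1, 1953. With p = 1953 - 1 = 1952: (p + p//4 - p//100 + p//400) mod 7 = (1952 + 488 - 19 + 4) mod 7 = 2425 mod 7 = 3 -> Thursday (Mon=0 ... Sun=6)
Days before November (Jan-Oct): 304; November 1 index = (3 + 304) mod 7 = 6 -> Sunday
First Friday is November 6
Fridays: 6, 13, 20, 27

4 Fridays


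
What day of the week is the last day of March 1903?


March 1903 has 31 days
Anchor: Jan 1, 1903. With p = 1903 - 1 = 1902: (p + p//4 - p//100 + p//400) mod 7 = (1902 + 475 - 19 + 4) mod 7 = 2362 mod 7 = 3 -> Thursday (Mon=0 ... Sun=6)
Days before March (Jan-Feb): 59; March 1 index = (3 + 59) mod 7 = 6 -> Sunday
Last day offset: 31 - 1 = 30 days
Weekday index = (6 + 30) mod 7 = 1

Tuesday, March 31


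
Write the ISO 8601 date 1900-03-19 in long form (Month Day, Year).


ISO 1900-03-19 parses as year=1900, month=03, day=19
Month 3 -> March

March 19, 1900


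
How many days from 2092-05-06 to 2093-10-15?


From 2092-05-06 to 2093-10-15
2092-05-06: days before May = 31 + 29 + 31 + 30 = 121 (2092 is a leap year); day of year = 121 + 6 = 127
2093-10-15: days before October = 31 + 28 + 31 + 30 + 31 + 30 + 31 + 31 + 30 = 273 (2093 is not a leap year); day of year = 273 + 15 = 288
Rest of 2092: 366 - 127 = 239
Total = 239 + 288 = 527

527 days


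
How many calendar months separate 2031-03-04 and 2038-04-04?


From March 2031 to April 2038
7 years * 12 = 84 months, plus 1 month = 85

85 months


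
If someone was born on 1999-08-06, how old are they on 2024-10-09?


Birth: 1999-08-06
Reference: 2024-10-09
Year difference: 2024 - 1999 = 25

25 years old


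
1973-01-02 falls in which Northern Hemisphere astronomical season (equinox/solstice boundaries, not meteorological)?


Date: January 2
Astronomical Winter (approx.; exact equinox/solstice day varies by year): December 21 to March 19
January 2 falls within the Winter window

Winter


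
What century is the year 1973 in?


Century = (year - 1) // 100 + 1
= (1973 - 1) // 100 + 1
= 1972 // 100 + 1
= 19 + 1

20th century


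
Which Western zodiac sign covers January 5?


Date: January 5
Conventional tropical zodiac dates: Capricorn from December 22 onward; Aquarius starts January 20
January 5 falls within the Capricorn range

Capricorn


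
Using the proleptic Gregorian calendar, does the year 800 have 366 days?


Gregorian leap year rule: divisible by 4, but not by 100, unless also by 400.
800 is divisible by 400 -> leap year

Yes


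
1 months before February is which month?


February is month 2
2 - 1 = 1

January


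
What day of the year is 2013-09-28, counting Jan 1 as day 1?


Date: September 28, 2013
Days in months 1 through 8: 243
Plus 28 days in September

Day of year: 271


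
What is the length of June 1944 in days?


June 1944

30 days


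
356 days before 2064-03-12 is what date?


Start: 2064-03-12, subtract 356 days
Back 12 days from March 12 reaches February 29, 2064 -> 344 left
February 2064 has 29 days -> back to January 31, 2064 -> 315 left
January 2064 has 31 days -> back to December 31, 2063 -> 284 left
December 2063 has 31 days -> back to November 30, 2063 -> 253 left
November 2063 has 30 days -> back to October 31, 2063 -> 223 left
October 2063 has 31 days -> back to September 30, 2063 -> 192 left
September 2063 has 30 days -> back to August 31, 2063 -> 162 left
August 2063 has 31 days -> back to July 31, 2063 -> 131 left
July 2063 has 31 days -> back to June 30, 2063 -> 100 left
June 2063 has 30 days -> back to May 31, 2063 -> 70 left
May 2063 has 31 days -> back to April 30, 2063 -> 39 left
April 2063 has 30 days -> back to March 31, 2063 -> 9 left
March 2063: 31 - 9 = 22 -> lands on March 22

Result: 2063-03-22


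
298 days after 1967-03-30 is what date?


Start: 1967-03-30, add 298 days
March 1967 has 31 days: 31 - 30 = 1 day to March 31 -> 297 left
April 1967 has 30 days -> 267 left
May 1967 has 31 days -> 236 left
June 1967 has 30 days -> 206 left
July 1967 has 31 days -> 175 left
August 1967 has 31 days -> 144 left
September 1967 has 30 days -> 114 left
October 1967 has 31 days -> 83 left
November 1967 has 30 days -> 53 left
December 1967 has 31 days -> 22 left
January 1968: 22 <= 31 -> lands on January 22

Result: 1968-01-22


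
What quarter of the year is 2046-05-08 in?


Month: May (month 5)
Q1: Jan-Mar, Q2: Apr-Jun, Q3: Jul-Sep, Q4: Oct-Dec

Q2


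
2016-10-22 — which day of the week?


Date: October 22, 2016
Anchor: Jan 1, 2016. With p = 2016 - 1 = 2015: (p + p//4 - p//100 + p//400) mod 7 = (2015 + 503 - 20 + 5) mod 7 = 2503 mod 7 = 4 -> Friday (Mon=0 ... Sun=6)
Days before October (Jan-Sep): 274; offset = 274 + 22 - 1 = 295
Weekday index = (4 + 295) mod 7 = 5

Day of the week: Saturday


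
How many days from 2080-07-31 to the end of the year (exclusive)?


Day of year: 213 of 366
Remaining = 366 - 213

153 days


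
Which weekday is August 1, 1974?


Target: August 1, 1974
Anchor: Jan 1, 1974. With p = 1974 - 1 = 1973: (p + p//4 - p//100 + p//400) mod 7 = (1973 + 493 - 19 + 4) mod 7 = 2451 mod 7 = 1 -> Tuesday (Mon=0 ... Sun=6)
Days before August (Jan-Jul): 212 days
Weekday index = (1 + 212) mod 7 = 3

Thursday


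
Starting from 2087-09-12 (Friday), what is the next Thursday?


Current: Friday
Target: Thursday
Days ahead: 6

Next Thursday: 2087-09-18


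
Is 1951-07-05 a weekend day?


Anchor: Jan 1, 1951. With p = 1951 - 1 = 1950: (p + p//4 - p//100 + p//400) mod 7 = (1950 + 487 - 19 + 4) mod 7 = 2422 mod 7 = 0 -> Monday (Mon=0 ... Sun=6)
Day of year: 186; offset = 185
Weekday index = (0 + 185) mod 7 = 3 -> Thursday
Weekend days: Saturday, Sunday

No


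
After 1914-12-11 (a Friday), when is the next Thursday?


Current: Friday
Target: Thursday
Days ahead: 6

Next Thursday: 1914-12-17


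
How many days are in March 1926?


March 1926

31 days


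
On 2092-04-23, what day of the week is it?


Date: April 23, 2092
Anchor: Jan 1, 2092. With p = 2092 - 1 = 2091: (p + p//4 - p//100 + p//400) mod 7 = (2091 + 522 - 20 + 5) mod 7 = 2598 mod 7 = 1 -> Tuesday (Mon=0 ... Sun=6)
Days before April (Jan-Mar): 91; offset = 91 + 23 - 1 = 113
Weekday index = (1 + 113) mod 7 = 2

Day of the week: Wednesday


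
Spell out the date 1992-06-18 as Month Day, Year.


ISO 1992-06-18 parses as year=1992, month=06, day=18
Month 6 -> June

June 18, 1992


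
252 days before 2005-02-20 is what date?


Start: 2005-02-20, subtract 252 days
Back 20 days from February 20 reaches January 31, 2005 -> 232 left
January 2005 has 31 days -> back to December 31, 2004 -> 201 left
December 2004 has 31 days -> back to November 30, 2004 -> 170 left
November 2004 has 30 days -> back to October 31, 2004 -> 140 left
October 2004 has 31 days -> back to September 30, 2004 -> 109 left
September 2004 has 30 days -> back to August 31, 2004 -> 79 left
August 2004 has 31 days -> back to July 31, 2004 -> 48 left
July 2004 has 31 days -> back to June 30, 2004 -> 17 left
June 2004: 30 - 17 = 13 -> lands on June 13

Result: 2004-06-13


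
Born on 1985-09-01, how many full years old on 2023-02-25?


Birth: 1985-09-01
Reference: 2023-02-25
Year difference: 2023 - 1985 = 38
Birthday not yet reached in 2023, subtract 1

37 years old


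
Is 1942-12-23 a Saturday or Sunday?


Anchor: Jan 1, 1942. With p = 1942 - 1 = 1941: (p + p//4 - p//100 + p//400) mod 7 = (1941 + 485 - 19 + 4) mod 7 = 2411 mod 7 = 3 -> Thursday (Mon=0 ... Sun=6)
Day of year: 357; offset = 356
Weekday index = (3 + 356) mod 7 = 2 -> Wednesday
Weekend days: Saturday, Sunday

No


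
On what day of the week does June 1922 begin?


Target: June 1, 1922
Anchor: Jan 1, 1922. With p = 1922 - 1 = 1921: (p + p//4 - p//100 + p//400) mod 7 = (1921 + 480 - 19 + 4) mod 7 = 2386 mod 7 = 6 -> Sunday (Mon=0 ... Sun=6)
Days before June (Jan-May): 151 days
Weekday index = (6 + 151) mod 7 = 3

Thursday


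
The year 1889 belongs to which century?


Century = (year - 1) // 100 + 1
= (1889 - 1) // 100 + 1
= 1888 // 100 + 1
= 18 + 1

19th century


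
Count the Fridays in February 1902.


February 1902 has 28 days
Anchor: Jan 1, 1902. With p = 1902 - 1 = 1901: (p + p//4 - p//100 + p//400) mod 7 = (1901 + 475 - 19 + 4) mod 7 = 2361 mod 7 = 2 -> Wednesday (Mon=0 ... Sun=6)
Days before February (Jan): 31; February 1 index = (2 + 31) mod 7 = 5 -> Saturday
First Friday is February 7
Fridays: 7, 14, 21, 28

4 Fridays


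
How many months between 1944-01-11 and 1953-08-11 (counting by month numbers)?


From January 1944 to August 1953
9 years * 12 = 108 months, plus 7 months = 115

115 months


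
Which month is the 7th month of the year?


Month 7 of 12

July


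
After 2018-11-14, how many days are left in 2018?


Day of year: 318 of 365
Remaining = 365 - 318

47 days


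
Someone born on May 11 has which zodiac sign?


Date: May 11
Conventional tropical zodiac dates: Taurus from April 20 onward; Gemini starts May 21
May 11 falls within the Taurus range

Taurus


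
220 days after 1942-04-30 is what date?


Start: 1942-04-30, add 220 days
April 30 is the last day of April 1942 -> 220 left
May 1942 has 31 days -> 189 left
June 1942 has 30 days -> 159 left
July 1942 has 31 days -> 128 left
August 1942 has 31 days -> 97 left
September 1942 has 30 days -> 67 left
October 1942 has 31 days -> 36 left
November 1942 has 30 days -> 6 left
December 1942: 6 <= 31 -> lands on December 6

Result: 1942-12-06


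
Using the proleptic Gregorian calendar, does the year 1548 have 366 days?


Gregorian leap year rule: divisible by 4, but not by 100, unless also by 400.
1548 is divisible by 4 but not 100 -> leap year

Yes


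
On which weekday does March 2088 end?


March 2088 has 31 days
Anchor: Jan 1, 2088. With p = 2088 - 1 = 2087: (p + p//4 - p//100 + p//400) mod 7 = (2087 + 521 - 20 + 5) mod 7 = 2593 mod 7 = 3 -> Thursday (Mon=0 ... Sun=6)
Days before March (Jan-Feb): 60; March 1 index = (3 + 60) mod 7 = 0 -> Monday
Last day offset: 31 - 1 = 30 days
Weekday index = (0 + 30) mod 7 = 2

Wednesday, March 31


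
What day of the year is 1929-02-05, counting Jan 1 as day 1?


Date: February 5, 1929
Days in months 1 through 1: 31
Plus 5 days in February

Day of year: 36


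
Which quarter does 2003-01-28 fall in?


Month: January (month 1)
Q1: Jan-Mar, Q2: Apr-Jun, Q3: Jul-Sep, Q4: Oct-Dec

Q1


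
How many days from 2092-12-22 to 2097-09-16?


From 2092-12-22 to 2097-09-16
2092-12-22: days before December = 31 + 29 + 31 + 30 + 31 + 30 + 31 + 31 + 30 + 31 + 30 = 335 (2092 is a leap year); day of year = 335 + 22 = 357
2097-09-16: days before September = 31 + 28 + 31 + 30 + 31 + 30 + 31 + 31 = 243 (2097 is not a leap year); day of year = 243 + 16 = 259
Rest of 2092: 366 - 357 = 9
Full years 2093 (365), 2094 (365), 2095 (365), 2096 (366): 1461
Total = 9 + 1461 + 259 = 1729

1729 days
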